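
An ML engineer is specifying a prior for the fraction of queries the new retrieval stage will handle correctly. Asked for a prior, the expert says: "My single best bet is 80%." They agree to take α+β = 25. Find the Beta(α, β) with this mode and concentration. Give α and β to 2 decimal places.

α = 19.40, β = 5.60

For α,β > 1 the Beta mode is (α−1)/(α+β−2). With α+β = 25, the mode is (α−1)/23.
Set (α−1)/23 = 0.8 → α = 1 + 0.8·23 = 19.40.
β = 25 − α = 5.60.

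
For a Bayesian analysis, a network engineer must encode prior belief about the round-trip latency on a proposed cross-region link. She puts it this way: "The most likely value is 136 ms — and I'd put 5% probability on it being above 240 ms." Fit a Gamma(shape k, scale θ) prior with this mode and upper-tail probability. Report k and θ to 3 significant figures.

k ≈ 9.64, θ ≈ 15.7

Gamma(k,θ) with k>1 has mode (k−1)θ, so θ = 136/(k−1).
Need P(X < 240) = 0.95 with θ tied to k this way. Start at k = 2, θ = 136: P(X<240) ≈ 0.527.
Too low — raise k to concentrate. Iterating converges to k ≈ 9.64.
Then θ = 136/(9.64−1) ≈ 15.7.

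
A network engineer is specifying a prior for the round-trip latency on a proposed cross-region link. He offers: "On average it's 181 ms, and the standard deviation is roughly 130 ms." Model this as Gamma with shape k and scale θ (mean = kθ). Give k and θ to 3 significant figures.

For Gamma(k, scale θ): mean = kθ, variance = kθ², so CV = 1/√k.
CV = SD/mean = 130/181 = 0.7182, hence k = 1/CV² = 1.94.
Then θ = mean/k = 181/1.94 = 93.4.

k ≈ 1.94, θ ≈ 93.4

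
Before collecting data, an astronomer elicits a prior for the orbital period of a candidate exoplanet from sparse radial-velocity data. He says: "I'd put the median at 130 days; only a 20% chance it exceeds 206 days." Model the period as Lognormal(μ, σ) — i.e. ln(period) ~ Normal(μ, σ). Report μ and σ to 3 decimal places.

μ ≈ 4.868, σ ≈ 0.547

If T ~ Lognormal(μ,σ) then ln T ~ Normal(μ,σ), so the p-quantile of ln T is μ + z_p·σ.
ln(130) = 4.868 and ln(206) = 5.328; z_{0.5} = 0, z_{0.8} = 0.8416.
σ = (5.328 − 4.868)/(0.8416 − (0)) = 0.547.
μ = 4.868 − (0)·0.547 = 4.868.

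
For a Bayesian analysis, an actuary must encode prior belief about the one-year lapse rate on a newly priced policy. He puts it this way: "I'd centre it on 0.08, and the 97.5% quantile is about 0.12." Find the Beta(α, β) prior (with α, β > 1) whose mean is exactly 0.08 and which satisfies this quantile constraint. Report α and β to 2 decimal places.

α ≈ 16.96, β ≈ 195.00

With mean 0.08 fixed, write α = 0.08s, β = 0.92s where s = α+β.
Need P(θ < 0.12) = 0.975 under Beta(0.08s, 0.92s). Normal approximation: (q−m)/√(m(1−m)/s) ≈ z_{0.975} = 1.96, so s ≈ 0.08·0.92·(1.96)²/(0.12−0.08)² = 176.7.
At s = 176.7: P(θ<0.12) ≈ 0.964. Adjusting to match 0.975 gives s ≈ 211.96.
So α = 0.08·211.96 ≈ 16.96, β = 0.92·211.96 ≈ 195.00.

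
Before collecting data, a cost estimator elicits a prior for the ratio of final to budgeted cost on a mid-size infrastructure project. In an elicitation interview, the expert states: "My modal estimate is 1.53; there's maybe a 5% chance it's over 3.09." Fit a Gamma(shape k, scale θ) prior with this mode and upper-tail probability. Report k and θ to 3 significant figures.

Gamma(k,θ) with k>1 has mode (k−1)θ, so θ = 1.53/(k−1).
Need P(X < 3.09) = 0.95 with θ tied to k this way. Start at k = 2, θ = 1.53: P(X<3.09) ≈ 0.599.
Too low — raise k to concentrate. Iterating converges to k ≈ 6.61.
Then θ = 1.53/(6.61−1) ≈ 0.273.

k ≈ 6.61, θ ≈ 0.273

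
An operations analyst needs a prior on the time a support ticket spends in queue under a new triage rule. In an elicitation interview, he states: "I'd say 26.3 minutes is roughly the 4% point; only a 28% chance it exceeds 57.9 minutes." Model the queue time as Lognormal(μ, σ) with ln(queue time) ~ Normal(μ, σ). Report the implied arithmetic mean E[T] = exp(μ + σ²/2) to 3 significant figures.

If T ~ Lognormal(μ,σ) then ln T ~ Normal(μ,σ), so the p-quantile of ln T is μ + z_p·σ.
ln(26.3) = 3.27 and ln(57.9) = 4.059; z_{0.04} = -1.751, z_{0.72} = 0.5828.
σ = (4.059 − 3.27)/(0.5828 − (-1.751)) = 0.338.
μ = 3.27 − (-1.751)·0.338 = 3.862.
E[T] = exp(μ + σ²/2) = exp(3.862 + 0.0572) = 50.3 minutes.

E[T] ≈ 50.3 minutes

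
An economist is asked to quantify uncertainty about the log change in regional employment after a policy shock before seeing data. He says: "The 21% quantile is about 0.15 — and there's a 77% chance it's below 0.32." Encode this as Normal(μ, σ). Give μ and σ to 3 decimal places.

The p-quantile of Normal(μ,σ) is μ + z_p·σ, with z_{0.21} = -0.8064 and z_{0.77} = 0.7388.
Eliminate σ: μ = (z₂·x₁ − z₁·x₂)/(z₂ − z₁) = (0.7388·0.15 − (-0.8064)·0.32)/1.545 = 0.239.
Then σ = (x₂ − x₁)/(z₂ − z₁) = (0.32 − 0.15)/1.545 = 0.110.

μ = 0.239, σ = 0.110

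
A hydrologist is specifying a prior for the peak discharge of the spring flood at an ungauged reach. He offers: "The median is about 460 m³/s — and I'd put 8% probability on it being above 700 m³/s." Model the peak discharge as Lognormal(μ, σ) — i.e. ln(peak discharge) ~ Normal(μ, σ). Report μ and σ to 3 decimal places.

μ ≈ 6.131, σ ≈ 0.299

If T ~ Lognormal(μ,σ) then ln T ~ Normal(μ,σ), so the p-quantile of ln T is μ + z_p·σ.
ln(460) = 6.131 and ln(700) = 6.551; z_{0.5} = 0, z_{0.92} = 1.405.
σ = (6.551 − 6.131)/(1.405 − (0)) = 0.299.
μ = 6.131 − (0)·0.299 = 6.131.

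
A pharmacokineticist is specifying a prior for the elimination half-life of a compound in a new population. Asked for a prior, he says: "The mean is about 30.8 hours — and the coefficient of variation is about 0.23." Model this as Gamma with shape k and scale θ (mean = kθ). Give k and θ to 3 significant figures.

k ≈ 18.9, θ ≈ 1.63

For Gamma(k, scale θ): mean = kθ, variance = kθ², so CV = 1/√k.
CV = 0.23, hence k = 1/CV² = 18.9.
Then θ = mean/k = 30.8/18.9 = 1.63.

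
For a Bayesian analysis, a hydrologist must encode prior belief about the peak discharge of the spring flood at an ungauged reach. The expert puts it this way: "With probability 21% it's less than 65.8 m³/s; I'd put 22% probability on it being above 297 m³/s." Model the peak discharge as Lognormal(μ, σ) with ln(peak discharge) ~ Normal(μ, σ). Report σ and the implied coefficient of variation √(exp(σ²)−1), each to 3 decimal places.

If T ~ Lognormal(μ,σ) then ln T ~ Normal(μ,σ), so the p-quantile of ln T is μ + z_p·σ.
ln(65.8) = 4.187 and ln(297) = 5.694; z_{0.21} = -0.8064, z_{0.78} = 0.7722.
σ = (5.694 − 4.187)/(0.7722 − (-0.8064)) = 0.955.
μ = 4.187 − (-0.8064)·0.955 = 4.957.
CV = √(exp(σ²)−1) = √(exp(0.9115)−1) = 1.220.

σ ≈ 0.955, CV ≈ 1.220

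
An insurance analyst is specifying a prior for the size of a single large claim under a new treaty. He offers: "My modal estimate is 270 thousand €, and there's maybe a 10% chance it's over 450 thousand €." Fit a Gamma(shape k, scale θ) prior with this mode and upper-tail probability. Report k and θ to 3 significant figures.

Gamma(k,θ) with k>1 has mode (k−1)θ, so θ = 270/(k−1).
Need P(X < 450) = 0.9 with θ tied to k this way. Start at k = 2, θ = 270: P(X<450) ≈ 0.496.
Too low — raise k to concentrate. Iterating converges to k ≈ 8.24.
Then θ = 270/(8.24−1) ≈ 37.3.

k ≈ 8.24, θ ≈ 37.3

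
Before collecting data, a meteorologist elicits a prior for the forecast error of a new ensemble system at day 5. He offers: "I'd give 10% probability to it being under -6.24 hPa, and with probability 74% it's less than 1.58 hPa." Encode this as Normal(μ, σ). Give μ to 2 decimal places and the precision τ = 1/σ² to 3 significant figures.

For Normal(μ,σ), the p-quantile is μ + z_p·σ. Here z_{0.1} = -1.282, z_{0.74} = 0.6433.
So -6.24 = μ − 1.282σ and 1.58 = μ + 0.6433σ.
Subtracting: σ = (1.58 − -6.24)/(0.6433 − (-1.282)) = 4.06.
Then μ = -6.24 − (-1.282)·4.06 = -1.03.
Precision τ = 1/σ² = 1/4.063² = 0.0606.

μ = -1.03, τ = 0.0606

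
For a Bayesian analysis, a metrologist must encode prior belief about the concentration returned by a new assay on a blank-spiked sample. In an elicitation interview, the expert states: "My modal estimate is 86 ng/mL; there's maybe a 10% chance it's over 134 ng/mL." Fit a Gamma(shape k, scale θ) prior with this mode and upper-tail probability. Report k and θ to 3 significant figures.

k ≈ 10.5, θ ≈ 9.04

Gamma(k,θ) with k>1 has mode (k−1)θ, so θ = 86/(k−1).
Need P(X < 134) = 0.9 with θ tied to k this way. Start at k = 2, θ = 86: P(X<134) ≈ 0.461.
Too low — raise k to concentrate. Iterating converges to k ≈ 10.5.
Then θ = 86/(10.5−1) ≈ 9.04.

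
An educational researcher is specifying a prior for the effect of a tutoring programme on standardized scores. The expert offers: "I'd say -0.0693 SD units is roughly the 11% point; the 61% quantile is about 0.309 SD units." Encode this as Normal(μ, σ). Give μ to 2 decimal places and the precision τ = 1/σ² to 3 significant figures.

μ = 0.24, τ = 15.8

The p-quantile of Normal(μ,σ) is μ + z_p·σ, with z_{0.11} = -1.227 and z_{0.61} = 0.2793.
Eliminate σ: μ = (z₂·x₁ − z₁·x₂)/(z₂ − z₁) = (0.2793·-0.0693 − (-1.227)·0.309)/1.506 = 0.24.
Then σ = (x₂ − x₁)/(z₂ − z₁) = (0.309 − -0.0693)/1.506 = 0.25.
Precision τ = 1/σ² = 1/0.2512² = 15.8.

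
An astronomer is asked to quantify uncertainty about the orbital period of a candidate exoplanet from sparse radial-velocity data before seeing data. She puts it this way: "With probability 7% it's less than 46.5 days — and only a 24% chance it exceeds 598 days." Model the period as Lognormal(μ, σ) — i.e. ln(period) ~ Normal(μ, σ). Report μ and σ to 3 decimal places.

If T ~ Lognormal(μ,σ) then ln T ~ Normal(μ,σ), so the p-quantile of ln T is μ + z_p·σ.
ln(46.5) = 3.839 and ln(598) = 6.394; z_{0.07} = -1.476, z_{0.76} = 0.7063.
σ = (6.394 − 3.839)/(0.7063 − (-1.476)) = 1.170.
μ = 3.839 − (-1.476)·1.170 = 5.567.

μ ≈ 5.567, σ ≈ 1.170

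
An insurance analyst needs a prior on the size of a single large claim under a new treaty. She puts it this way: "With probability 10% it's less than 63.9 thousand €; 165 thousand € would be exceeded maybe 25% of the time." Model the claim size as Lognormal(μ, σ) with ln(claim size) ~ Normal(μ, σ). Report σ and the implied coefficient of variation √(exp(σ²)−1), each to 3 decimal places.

If T ~ Lognormal(μ,σ) then ln T ~ Normal(μ,σ), so the p-quantile of ln T is μ + z_p·σ.
ln(63.9) = 4.157 and ln(165) = 5.106; z_{0.1} = -1.282, z_{0.75} = 0.6745.
σ = (5.106 − 4.157)/(0.6745 − (-1.282)) = 0.485.
μ = 4.157 − (-1.282)·0.485 = 4.779.
CV = √(exp(σ²)−1) = √(exp(0.2352)−1) = 0.515.

σ ≈ 0.485, CV ≈ 0.515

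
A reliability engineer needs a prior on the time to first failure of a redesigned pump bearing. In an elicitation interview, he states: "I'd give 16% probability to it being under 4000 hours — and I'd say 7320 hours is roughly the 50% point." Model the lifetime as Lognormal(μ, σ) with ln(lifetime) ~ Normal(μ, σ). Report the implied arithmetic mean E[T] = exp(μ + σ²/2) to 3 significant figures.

E[T] ≈ 8800 hours

If T ~ Lognormal(μ,σ) then ln T ~ Normal(μ,σ), so the p-quantile of ln T is μ + z_p·σ.
ln(4000) = 8.294 and ln(7320) = 8.898; z_{0.16} = -0.9945, z_{0.5} = 0.
σ = (8.898 − 8.294)/(0 − (-0.9945)) = 0.608.
μ = 8.294 − (-0.9945)·0.608 = 8.898.
E[T] = exp(μ + σ²/2) = exp(8.898 + 0.1846) = 8800 hours.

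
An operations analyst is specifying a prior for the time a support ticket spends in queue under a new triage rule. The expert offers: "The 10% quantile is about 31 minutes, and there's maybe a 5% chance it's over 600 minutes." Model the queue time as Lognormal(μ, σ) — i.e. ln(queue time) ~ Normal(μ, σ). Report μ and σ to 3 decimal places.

If T ~ Lognormal(μ,σ) then ln T ~ Normal(μ,σ), so the p-quantile of ln T is μ + z_p·σ.
ln(31) = 3.434 and ln(600) = 6.397; z_{0.1} = -1.282, z_{0.95} = 1.645.
σ = (6.397 − 3.434)/(1.645 − (-1.282)) = 1.012.
μ = 3.434 − (-1.282)·1.012 = 4.732.

μ ≈ 4.732, σ ≈ 1.012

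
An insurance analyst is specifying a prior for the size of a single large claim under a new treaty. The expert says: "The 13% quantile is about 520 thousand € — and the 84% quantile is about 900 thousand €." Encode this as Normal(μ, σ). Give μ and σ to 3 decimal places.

μ = 721.819, σ = 179.174

The p-quantile of Normal(μ,σ) is μ + z_p·σ, with z_{0.13} = -1.126 and z_{0.84} = 0.9945.
Eliminate σ: μ = (z₂·x₁ − z₁·x₂)/(z₂ − z₁) = (0.9945·520 − (-1.126)·900)/2.121 = 721.819.
Then σ = (x₂ − x₁)/(z₂ − z₁) = (900 − 520)/2.121 = 179.174.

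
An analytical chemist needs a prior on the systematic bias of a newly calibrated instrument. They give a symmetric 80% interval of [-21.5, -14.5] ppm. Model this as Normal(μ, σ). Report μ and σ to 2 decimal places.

μ = -18.00, σ = 2.73

A symmetric 80% interval runs μ ± z·σ with z = 1.282.
Half-width = 3.5, so σ = 3.5/1.282 = 2.73.
μ is the interval midpoint, -18.00.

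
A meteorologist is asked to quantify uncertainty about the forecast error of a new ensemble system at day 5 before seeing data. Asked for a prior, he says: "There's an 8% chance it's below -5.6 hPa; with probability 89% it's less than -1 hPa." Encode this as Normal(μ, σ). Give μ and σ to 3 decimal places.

μ = -3.144, σ = 1.748

For Normal(μ,σ), the p-quantile is μ + z_p·σ. Here z_{0.08} = -1.405, z_{0.89} = 1.227.
So -5.6 = μ − 1.405σ and -1 = μ + 1.227σ.
Subtracting: σ = (-1 − -5.6)/(1.227 − (-1.405)) = 1.748.
Then μ = -5.6 − (-1.405)·1.748 = -3.144.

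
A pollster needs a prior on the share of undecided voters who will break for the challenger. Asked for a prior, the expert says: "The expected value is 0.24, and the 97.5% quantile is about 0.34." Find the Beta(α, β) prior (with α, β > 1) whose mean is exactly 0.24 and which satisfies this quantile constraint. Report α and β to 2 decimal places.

With mean 0.24 fixed, write α = 0.24s, β = 0.76s where s = α+β.
Need P(θ < 0.34) = 0.975 under Beta(0.24s, 0.76s). Normal approximation: (q−m)/√(m(1−m)/s) ≈ z_{0.975} = 1.96, so s ≈ 0.24·0.76·(1.96)²/(0.34−0.24)² = 70.1.
At s = 70.1: P(θ<0.34) ≈ 0.969. Adjusting to match 0.975 gives s ≈ 78.11.
So α = 0.24·78.11 ≈ 18.75, β = 0.76·78.11 ≈ 59.36.

α ≈ 18.75, β ≈ 59.36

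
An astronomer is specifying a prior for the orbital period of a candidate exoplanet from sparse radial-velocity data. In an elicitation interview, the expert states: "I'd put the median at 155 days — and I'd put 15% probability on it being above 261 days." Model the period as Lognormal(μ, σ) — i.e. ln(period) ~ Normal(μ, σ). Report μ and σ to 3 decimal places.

If T ~ Lognormal(μ,σ) then ln T ~ Normal(μ,σ), so the p-quantile of ln T is μ + z_p·σ.
ln(155) = 5.043 and ln(261) = 5.565; z_{0.5} = 0, z_{0.85} = 1.036.
σ = (5.565 − 5.043)/(1.036 − (0)) = 0.503.
μ = 5.043 − (0)·0.503 = 5.043.

μ ≈ 5.043, σ ≈ 0.503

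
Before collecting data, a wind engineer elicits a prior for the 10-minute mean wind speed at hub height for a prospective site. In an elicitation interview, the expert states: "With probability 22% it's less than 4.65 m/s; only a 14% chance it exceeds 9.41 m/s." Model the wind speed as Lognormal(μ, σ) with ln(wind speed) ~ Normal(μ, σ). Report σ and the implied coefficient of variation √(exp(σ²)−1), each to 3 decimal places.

σ ≈ 0.381, CV ≈ 0.395

If T ~ Lognormal(μ,σ) then ln T ~ Normal(μ,σ), so the p-quantile of ln T is μ + z_p·σ.
ln(4.65) = 1.537 and ln(9.41) = 2.242; z_{0.22} = -0.7722, z_{0.86} = 1.08.
σ = (2.242 − 1.537)/(1.08 − (-0.7722)) = 0.381.
μ = 1.537 − (-0.7722)·0.381 = 1.831.
CV = √(exp(σ²)−1) = √(exp(0.1448)−1) = 0.395.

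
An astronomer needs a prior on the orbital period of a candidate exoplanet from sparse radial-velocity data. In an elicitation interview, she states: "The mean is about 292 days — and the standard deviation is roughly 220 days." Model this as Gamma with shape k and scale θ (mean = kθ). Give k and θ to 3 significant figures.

k ≈ 1.76, θ ≈ 166

For Gamma(k, scale θ): mean = kθ, variance = kθ², so CV = 1/√k.
CV = SD/mean = 220/292 = 0.7534, hence k = 1/CV² = 1.76.
Then θ = mean/k = 292/1.76 = 166.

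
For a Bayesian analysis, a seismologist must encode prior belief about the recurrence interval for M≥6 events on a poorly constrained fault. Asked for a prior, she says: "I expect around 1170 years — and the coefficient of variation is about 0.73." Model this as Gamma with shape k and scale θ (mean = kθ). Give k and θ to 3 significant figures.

For Gamma(k, scale θ): mean = kθ, variance = kθ², so CV = 1/√k.
CV = 0.73, hence k = 1/CV² = 1.88.
Then θ = mean/k = 1170/1.88 = 623.

k ≈ 1.88, θ ≈ 623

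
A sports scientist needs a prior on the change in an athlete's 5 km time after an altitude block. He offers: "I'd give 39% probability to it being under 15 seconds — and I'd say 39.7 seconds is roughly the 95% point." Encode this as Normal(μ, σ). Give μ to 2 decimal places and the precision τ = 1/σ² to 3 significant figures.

The p-quantile of Normal(μ,σ) is μ + z_p·σ, with z_{0.39} = -0.2793 and z_{0.95} = 1.645.
Eliminate σ: μ = (z₂·x₁ − z₁·x₂)/(z₂ − z₁) = (1.645·15 − (-0.2793)·39.7)/1.924 = 18.59.
Then σ = (x₂ − x₁)/(z₂ − z₁) = (39.7 − 15)/1.924 = 12.84.
Precision τ = 1/σ² = 1/12.84² = 0.00607.

μ = 18.59, τ = 0.00607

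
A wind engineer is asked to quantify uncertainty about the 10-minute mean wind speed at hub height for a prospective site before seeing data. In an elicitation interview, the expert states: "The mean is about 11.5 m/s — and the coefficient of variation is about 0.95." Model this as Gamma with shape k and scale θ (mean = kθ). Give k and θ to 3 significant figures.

For Gamma(k, scale θ): mean = kθ, variance = kθ², so CV = 1/√k.
CV = 0.95, hence k = 1/CV² = 1.11.
Then θ = mean/k = 11.5/1.11 = 10.4.

k ≈ 1.11, θ ≈ 10.4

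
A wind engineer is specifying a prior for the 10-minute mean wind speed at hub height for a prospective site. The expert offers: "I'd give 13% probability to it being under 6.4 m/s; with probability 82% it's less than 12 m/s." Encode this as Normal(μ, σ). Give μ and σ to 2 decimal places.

μ = 9.49, σ = 2.74

For Normal(μ,σ), the p-quantile is μ + z_p·σ. Here z_{0.13} = -1.126, z_{0.82} = 0.9154.
So 6.4 = μ − 1.126σ and 12 = μ + 0.9154σ.
Subtracting: σ = (12 − 6.4)/(0.9154 − (-1.126)) = 2.74.
Then μ = 6.4 − (-1.126)·2.74 = 9.49.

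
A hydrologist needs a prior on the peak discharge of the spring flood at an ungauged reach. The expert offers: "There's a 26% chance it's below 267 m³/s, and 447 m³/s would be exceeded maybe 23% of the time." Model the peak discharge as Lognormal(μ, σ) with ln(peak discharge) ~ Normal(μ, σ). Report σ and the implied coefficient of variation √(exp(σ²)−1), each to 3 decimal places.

σ ≈ 0.373, CV ≈ 0.386

If T ~ Lognormal(μ,σ) then ln T ~ Normal(μ,σ), so the p-quantile of ln T is μ + z_p·σ.
ln(267) = 5.587 and ln(447) = 6.103; z_{0.26} = -0.6433, z_{0.77} = 0.7388.
σ = (6.103 − 5.587)/(0.7388 − (-0.6433)) = 0.373.
μ = 5.587 − (-0.6433)·0.373 = 5.827.
CV = √(exp(σ²)−1) = √(exp(0.1390)−1) = 0.386.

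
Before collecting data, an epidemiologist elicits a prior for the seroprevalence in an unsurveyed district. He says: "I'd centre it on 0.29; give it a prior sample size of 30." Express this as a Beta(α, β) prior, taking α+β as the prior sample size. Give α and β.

α = 8.7, β = 21.3

Under the effective-sample-size interpretation, Beta(α, β) has prior mean α/(α+β) and prior sample size α+β.
So α+β = 30 and α/(α+β) = 0.29, giving α = 0.29·30 = 8.7 and β = 30 − 8.7 = 21.3.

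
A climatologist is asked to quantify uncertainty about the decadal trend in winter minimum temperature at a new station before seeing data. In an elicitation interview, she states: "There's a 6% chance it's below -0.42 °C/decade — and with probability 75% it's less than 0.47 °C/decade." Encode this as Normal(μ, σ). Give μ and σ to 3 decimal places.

μ = 0.201, σ = 0.399

The p-quantile of Normal(μ,σ) is μ + z_p·σ, with z_{0.06} = -1.555 and z_{0.75} = 0.6745.
Eliminate σ: μ = (z₂·x₁ − z₁·x₂)/(z₂ − z₁) = (0.6745·-0.42 − (-1.555)·0.47)/2.229 = 0.201.
Then σ = (x₂ − x₁)/(z₂ − z₁) = (0.47 − -0.42)/2.229 = 0.399.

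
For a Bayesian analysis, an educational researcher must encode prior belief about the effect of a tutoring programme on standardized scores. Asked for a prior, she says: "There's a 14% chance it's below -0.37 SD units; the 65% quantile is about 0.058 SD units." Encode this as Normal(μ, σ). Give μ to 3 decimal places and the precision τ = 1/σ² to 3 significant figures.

The p-quantile of Normal(μ,σ) is μ + z_p·σ, with z_{0.14} = -1.08 and z_{0.65} = 0.3853.
Eliminate σ: μ = (z₂·x₁ − z₁·x₂)/(z₂ − z₁) = (0.3853·-0.37 − (-1.08)·0.058)/1.466 = -0.055.
Then σ = (x₂ − x₁)/(z₂ − z₁) = (0.058 − -0.37)/1.466 = 0.292.
Precision τ = 1/σ² = 1/0.292² = 11.7.

μ = -0.055, τ = 11.7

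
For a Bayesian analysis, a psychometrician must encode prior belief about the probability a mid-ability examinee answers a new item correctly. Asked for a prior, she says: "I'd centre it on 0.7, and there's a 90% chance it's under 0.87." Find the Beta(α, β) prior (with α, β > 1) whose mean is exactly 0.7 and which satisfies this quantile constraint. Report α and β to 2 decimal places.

With mean 0.7 fixed, write α = 0.7s, β = 0.3s where s = α+β.
Need P(θ < 0.87) = 0.9 under Beta(0.7s, 0.3s). Normal approximation: (q−m)/√(m(1−m)/s) ≈ z_{0.9} = 1.28, so s ≈ 0.7·0.3·(1.28)²/(0.87−0.7)² = 11.9.
At s = 11.9: P(θ<0.87) ≈ 0.922. Adjusting to match 0.9 gives s ≈ 10.07.
So α = 0.7·10.07 ≈ 7.05, β = 0.3·10.07 ≈ 3.02.

α ≈ 7.05, β ≈ 3.02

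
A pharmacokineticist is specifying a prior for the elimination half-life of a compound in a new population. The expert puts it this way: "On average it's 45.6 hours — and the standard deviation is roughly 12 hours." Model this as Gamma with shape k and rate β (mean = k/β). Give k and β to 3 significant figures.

For Gamma(k, rate β): mean = k/β, variance = k/β², so CV = 1/√k.
CV = SD/mean = 12/45.6 = 0.2632, hence k = 1/CV² = 14.4.
Then β = k/mean = 14.4/45.6 = 0.317.

k ≈ 14.4, β ≈ 0.317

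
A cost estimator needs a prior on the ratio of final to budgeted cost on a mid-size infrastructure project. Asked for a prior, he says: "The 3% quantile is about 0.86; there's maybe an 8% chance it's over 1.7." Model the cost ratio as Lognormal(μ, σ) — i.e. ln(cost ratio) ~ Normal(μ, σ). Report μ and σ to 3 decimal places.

If T ~ Lognormal(μ,σ) then ln T ~ Normal(μ,σ), so the p-quantile of ln T is μ + z_p·σ.
ln(0.86) = -0.1508 and ln(1.7) = 0.5306; z_{0.03} = -1.881, z_{0.92} = 1.405.
σ = (0.5306 − -0.1508)/(1.405 − (-1.881)) = 0.207.
μ = -0.1508 − (-1.881)·0.207 = 0.239.

μ ≈ 0.239, σ ≈ 0.207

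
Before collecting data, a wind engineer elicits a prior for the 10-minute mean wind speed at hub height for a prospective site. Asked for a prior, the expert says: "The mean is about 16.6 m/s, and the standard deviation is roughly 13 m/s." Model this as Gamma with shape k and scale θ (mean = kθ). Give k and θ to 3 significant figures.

For Gamma(k, scale θ): mean = kθ, variance = kθ², so CV = 1/√k.
CV = SD/mean = 13/16.6 = 0.7831, hence k = 1/CV² = 1.63.
Then θ = mean/k = 16.6/1.63 = 10.2.

k ≈ 1.63, θ ≈ 10.2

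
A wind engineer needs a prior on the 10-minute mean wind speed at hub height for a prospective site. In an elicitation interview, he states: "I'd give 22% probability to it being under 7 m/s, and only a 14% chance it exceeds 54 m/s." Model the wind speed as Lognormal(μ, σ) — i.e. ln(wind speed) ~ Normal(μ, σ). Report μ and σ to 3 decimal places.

If T ~ Lognormal(μ,σ) then ln T ~ Normal(μ,σ), so the p-quantile of ln T is μ + z_p·σ.
ln(7) = 1.946 and ln(54) = 3.989; z_{0.22} = -0.7722, z_{0.86} = 1.08.
σ = (3.989 − 1.946)/(1.08 − (-0.7722)) = 1.103.
μ = 1.946 − (-0.7722)·1.103 = 2.798.

μ ≈ 2.798, σ ≈ 1.103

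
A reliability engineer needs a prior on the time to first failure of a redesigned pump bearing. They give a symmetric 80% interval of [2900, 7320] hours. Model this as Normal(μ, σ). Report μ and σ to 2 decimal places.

μ = 5110.00, σ = 1724.47

A symmetric 80% interval runs μ ± z·σ with z = 1.282.
Half-width = 2210, so σ = 2210/1.282 = 1724.47.
μ is the interval midpoint, 5110.00.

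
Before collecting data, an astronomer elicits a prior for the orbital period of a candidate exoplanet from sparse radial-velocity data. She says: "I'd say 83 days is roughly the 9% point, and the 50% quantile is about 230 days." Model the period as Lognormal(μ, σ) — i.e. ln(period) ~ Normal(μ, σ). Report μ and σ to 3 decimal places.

μ ≈ 5.438, σ ≈ 0.760

If T ~ Lognormal(μ,σ) then ln T ~ Normal(μ,σ), so the p-quantile of ln T is μ + z_p·σ.
ln(83) = 4.419 and ln(230) = 5.438; z_{0.09} = -1.341, z_{0.5} = 0.
σ = (5.438 − 4.419)/(0 − (-1.341)) = 0.760.
μ = 4.419 − (-1.341)·0.760 = 5.438.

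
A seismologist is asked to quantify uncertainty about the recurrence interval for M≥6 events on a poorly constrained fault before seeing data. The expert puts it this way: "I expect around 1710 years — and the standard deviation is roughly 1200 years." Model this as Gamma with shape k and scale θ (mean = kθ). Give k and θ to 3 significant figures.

For Gamma(k, scale θ): mean = kθ, variance = kθ², so CV = 1/√k.
CV = SD/mean = 1200/1710 = 0.7018, hence k = 1/CV² = 2.03.
Then θ = mean/k = 1710/2.03 = 842.

k ≈ 2.03, θ ≈ 842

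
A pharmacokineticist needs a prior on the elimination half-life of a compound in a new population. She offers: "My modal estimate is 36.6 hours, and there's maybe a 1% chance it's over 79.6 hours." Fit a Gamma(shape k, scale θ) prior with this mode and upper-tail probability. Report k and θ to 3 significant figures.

Gamma(k,θ) with k>1 has mode (k−1)θ, so θ = 36.6/(k−1).
Need P(X < 79.6) = 0.99 with θ tied to k this way. Start at k = 2, θ = 36.6: P(X<79.6) ≈ 0.639.
Too low — raise k to concentrate. Iterating converges to k ≈ 9.
Then θ = 36.6/(9−1) ≈ 4.57.

k ≈ 9, θ ≈ 4.57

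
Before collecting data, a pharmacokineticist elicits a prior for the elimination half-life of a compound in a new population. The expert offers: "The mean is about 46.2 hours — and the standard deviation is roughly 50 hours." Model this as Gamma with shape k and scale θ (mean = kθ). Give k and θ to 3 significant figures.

k ≈ 0.854, θ ≈ 54.1

For Gamma(k, scale θ): mean = kθ, variance = kθ², so CV = 1/√k.
CV = SD/mean = 50/46.2 = 1.082, hence k = 1/CV² = 0.854.
Then θ = mean/k = 46.2/0.854 = 54.1.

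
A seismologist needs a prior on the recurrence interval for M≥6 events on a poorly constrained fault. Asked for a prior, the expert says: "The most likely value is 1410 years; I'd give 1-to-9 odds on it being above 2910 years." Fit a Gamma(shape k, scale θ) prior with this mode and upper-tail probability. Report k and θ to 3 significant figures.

Gamma(k,θ) with k>1 has mode (k−1)θ, so θ = 1410/(k−1).
Need P(X < 2910) = 0.9 with θ tied to k this way. Start at k = 2, θ = 1410: P(X<2910) ≈ 0.611.
Too low — raise k to concentrate. Iterating converges to k ≈ 4.66.
Then θ = 1410/(4.66−1) ≈ 386.

k ≈ 4.66, θ ≈ 386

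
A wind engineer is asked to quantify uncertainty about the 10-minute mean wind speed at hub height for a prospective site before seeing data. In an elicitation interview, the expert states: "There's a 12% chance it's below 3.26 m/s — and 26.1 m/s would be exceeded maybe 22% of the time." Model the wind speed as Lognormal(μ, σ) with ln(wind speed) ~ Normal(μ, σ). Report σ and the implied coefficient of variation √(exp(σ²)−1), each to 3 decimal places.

If T ~ Lognormal(μ,σ) then ln T ~ Normal(μ,σ), so the p-quantile of ln T is μ + z_p·σ.
ln(3.26) = 1.182 and ln(26.1) = 3.262; z_{0.12} = -1.175, z_{0.78} = 0.7722.
σ = (3.262 − 1.182)/(0.7722 − (-1.175)) = 1.068.
μ = 1.182 − (-1.175)·1.068 = 2.437.
CV = √(exp(σ²)−1) = √(exp(1.1413)−1) = 1.460.

σ ≈ 1.068, CV ≈ 1.460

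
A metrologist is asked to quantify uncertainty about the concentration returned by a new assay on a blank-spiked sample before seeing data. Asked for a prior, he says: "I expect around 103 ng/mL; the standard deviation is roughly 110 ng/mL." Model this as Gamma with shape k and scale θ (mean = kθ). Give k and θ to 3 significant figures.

For Gamma(k, scale θ): mean = kθ, variance = kθ², so CV = 1/√k.
CV = SD/mean = 110/103 = 1.068, hence k = 1/CV² = 0.877.
Then θ = mean/k = 103/0.877 = 117.

k ≈ 0.877, θ ≈ 117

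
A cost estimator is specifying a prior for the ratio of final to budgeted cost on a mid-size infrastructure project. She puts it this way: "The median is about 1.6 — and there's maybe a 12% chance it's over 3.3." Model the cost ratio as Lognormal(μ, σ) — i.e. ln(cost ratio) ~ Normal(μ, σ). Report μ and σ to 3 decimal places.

If T ~ Lognormal(μ,σ) then ln T ~ Normal(μ,σ), so the p-quantile of ln T is μ + z_p·σ.
ln(1.6) = 0.47 and ln(3.3) = 1.194; z_{0.5} = 0, z_{0.88} = 1.175.
σ = (1.194 − 0.47)/(1.175 − (0)) = 0.616.
μ = 0.47 − (0)·0.616 = 0.470.

μ ≈ 0.470, σ ≈ 0.616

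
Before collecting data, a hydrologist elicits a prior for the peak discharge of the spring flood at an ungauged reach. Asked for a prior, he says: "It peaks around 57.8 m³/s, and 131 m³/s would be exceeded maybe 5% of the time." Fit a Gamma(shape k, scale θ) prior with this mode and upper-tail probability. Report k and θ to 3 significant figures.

Gamma(k,θ) with k>1 has mode (k−1)θ, so θ = 57.8/(k−1).
Need P(X < 131) = 0.95 with θ tied to k this way. Start at k = 2, θ = 57.8: P(X<131) ≈ 0.661.
Too low — raise k to concentrate. Iterating converges to k ≈ 5.1.
Then θ = 57.8/(5.1−1) ≈ 14.1.

k ≈ 5.1, θ ≈ 14.1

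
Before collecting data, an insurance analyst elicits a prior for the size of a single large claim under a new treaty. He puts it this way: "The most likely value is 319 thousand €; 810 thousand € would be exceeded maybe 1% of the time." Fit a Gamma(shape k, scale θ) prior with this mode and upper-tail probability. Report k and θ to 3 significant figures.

Gamma(k,θ) with k>1 has mode (k−1)θ, so θ = 319/(k−1).
Need P(X < 810) = 0.99 with θ tied to k this way. Start at k = 2, θ = 319: P(X<810) ≈ 0.721.
Too low — raise k to concentrate. Iterating converges to k ≈ 6.39.
Then θ = 319/(6.39−1) ≈ 59.2.

k ≈ 6.39, θ ≈ 59.2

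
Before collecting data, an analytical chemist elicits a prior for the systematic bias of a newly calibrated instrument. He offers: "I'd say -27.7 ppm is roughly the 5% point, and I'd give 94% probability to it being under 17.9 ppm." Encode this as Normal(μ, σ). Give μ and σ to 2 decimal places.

μ = -4.26, σ = 14.25

For Normal(μ,σ), the p-quantile is μ + z_p·σ. Here z_{0.05} = -1.645, z_{0.94} = 1.555.
So -27.7 = μ − 1.645σ and 17.9 = μ + 1.555σ.
Subtracting: σ = (17.9 − -27.7)/(1.555 − (-1.645)) = 14.25.
Then μ = -27.7 − (-1.645)·14.25 = -4.26.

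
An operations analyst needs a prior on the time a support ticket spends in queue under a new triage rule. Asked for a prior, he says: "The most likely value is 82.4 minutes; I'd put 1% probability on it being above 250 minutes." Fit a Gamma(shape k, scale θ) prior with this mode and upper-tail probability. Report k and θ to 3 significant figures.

k ≈ 4.64, θ ≈ 22.6

Gamma(k,θ) with k>1 has mode (k−1)θ, so θ = 82.4/(k−1).
Need P(X < 250) = 0.99 with θ tied to k this way. Start at k = 2, θ = 82.4: P(X<250) ≈ 0.806.
Too low — raise k to concentrate. Iterating converges to k ≈ 4.64.
Then θ = 82.4/(4.64−1) ≈ 22.6.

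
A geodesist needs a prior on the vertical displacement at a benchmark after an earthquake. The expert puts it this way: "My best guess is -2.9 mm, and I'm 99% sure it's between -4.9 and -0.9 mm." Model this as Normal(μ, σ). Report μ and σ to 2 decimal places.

A symmetric 99% interval runs μ ± z·σ with z = 2.576.
Half-width = 2, so σ = 2/2.576 = 0.78.
μ is the stated best guess, -2.90.

μ = -2.90, σ = 0.78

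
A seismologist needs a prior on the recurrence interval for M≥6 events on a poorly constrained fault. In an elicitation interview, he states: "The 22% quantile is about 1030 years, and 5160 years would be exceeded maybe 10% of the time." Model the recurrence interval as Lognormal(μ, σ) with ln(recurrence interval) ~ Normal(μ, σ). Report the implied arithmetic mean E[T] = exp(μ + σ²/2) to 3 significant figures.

E[T] ≈ 2570 years

If T ~ Lognormal(μ,σ) then ln T ~ Normal(μ,σ), so the p-quantile of ln T is μ + z_p·σ.
ln(1030) = 6.937 and ln(5160) = 8.549; z_{0.22} = -0.7722, z_{0.9} = 1.282.
σ = (8.549 − 6.937)/(1.282 − (-0.7722)) = 0.785.
μ = 6.937 − (-0.7722)·0.785 = 7.543.
E[T] = exp(μ + σ²/2) = exp(7.543 + 0.3078) = 2570 years.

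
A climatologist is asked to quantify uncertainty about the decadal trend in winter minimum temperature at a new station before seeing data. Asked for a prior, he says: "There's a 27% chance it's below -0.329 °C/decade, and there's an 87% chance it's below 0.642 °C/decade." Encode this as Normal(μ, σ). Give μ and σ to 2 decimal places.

μ = 0.01, σ = 0.56

The p-quantile of Normal(μ,σ) is μ + z_p·σ, with z_{0.27} = -0.6128 and z_{0.87} = 1.126.
Eliminate σ: μ = (z₂·x₁ − z₁·x₂)/(z₂ − z₁) = (1.126·-0.329 − (-0.6128)·0.642)/1.739 = 0.01.
Then σ = (x₂ − x₁)/(z₂ − z₁) = (0.642 − -0.329)/1.739 = 0.56.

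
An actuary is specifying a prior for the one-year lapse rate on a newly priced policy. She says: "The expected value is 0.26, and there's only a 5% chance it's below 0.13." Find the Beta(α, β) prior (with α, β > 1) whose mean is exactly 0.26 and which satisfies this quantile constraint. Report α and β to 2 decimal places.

α ≈ 6.49, β ≈ 18.47

With mean 0.26 fixed, write α = 0.26s, β = 0.74s where s = α+β.
Need P(θ < 0.13) = 0.05 under Beta(0.26s, 0.74s). Normal approximation: (q−m)/√(m(1−m)/s) ≈ z_{0.05} = -1.64, so s ≈ 0.26·0.74·(-1.64)²/(0.13−0.26)² = 30.8.
At s = 30.8: P(θ<0.13) ≈ 0.032. Adjusting to match 0.05 gives s ≈ 24.96.
So α = 0.26·24.96 ≈ 6.49, β = 0.74·24.96 ≈ 18.47.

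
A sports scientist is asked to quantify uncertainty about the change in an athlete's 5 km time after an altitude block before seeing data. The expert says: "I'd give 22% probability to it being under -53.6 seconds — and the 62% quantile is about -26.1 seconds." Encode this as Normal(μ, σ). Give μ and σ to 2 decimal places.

The p-quantile of Normal(μ,σ) is μ + z_p·σ, with z_{0.22} = -0.7722 and z_{0.62} = 0.3055.
Eliminate σ: μ = (z₂·x₁ − z₁·x₂)/(z₂ − z₁) = (0.3055·-53.6 − (-0.7722)·-26.1)/1.078 = -33.90.
Then σ = (x₂ − x₁)/(z₂ − z₁) = (-26.1 − -53.6)/1.078 = 25.52.

μ = -33.90, σ = 25.52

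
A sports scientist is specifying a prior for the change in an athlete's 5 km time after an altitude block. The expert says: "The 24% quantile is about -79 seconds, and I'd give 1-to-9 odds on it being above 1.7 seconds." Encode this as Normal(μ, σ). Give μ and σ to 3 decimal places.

μ = -50.327, σ = 40.597

The p-quantile of Normal(μ,σ) is μ + z_p·σ, with z_{0.24} = -0.7063 and z_{0.9} = 1.282.
Eliminate σ: μ = (z₂·x₁ − z₁·x₂)/(z₂ − z₁) = (1.282·-79 − (-0.7063)·1.7)/1.988 = -50.327.
Then σ = (x₂ − x₁)/(z₂ − z₁) = (1.7 − -79)/1.988 = 40.597.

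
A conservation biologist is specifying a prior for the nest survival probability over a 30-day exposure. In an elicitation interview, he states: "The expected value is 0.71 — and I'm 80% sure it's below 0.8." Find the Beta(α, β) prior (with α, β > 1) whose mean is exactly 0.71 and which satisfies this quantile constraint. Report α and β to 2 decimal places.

α ≈ 13.25, β ≈ 5.41

With mean 0.71 fixed, write α = 0.71s, β = 0.29s where s = α+β.
Need P(θ < 0.8) = 0.8 under Beta(0.71s, 0.29s). Normal approximation: (q−m)/√(m(1−m)/s) ≈ z_{0.8} = 0.842, so s ≈ 0.71·0.29·(0.842)²/(0.8−0.71)² = 18.0.
At s = 18.0: P(θ<0.8) ≈ 0.795. Adjusting to match 0.8 gives s ≈ 18.66.
So α = 0.71·18.66 ≈ 13.25, β = 0.29·18.66 ≈ 5.41.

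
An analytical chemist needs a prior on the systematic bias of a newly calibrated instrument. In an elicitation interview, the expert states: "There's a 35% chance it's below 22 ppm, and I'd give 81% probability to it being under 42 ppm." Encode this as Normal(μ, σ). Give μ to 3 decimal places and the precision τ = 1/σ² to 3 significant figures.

μ = 28.101, τ = 0.00399

The p-quantile of Normal(μ,σ) is μ + z_p·σ, with z_{0.35} = -0.3853 and z_{0.81} = 0.8779.
Eliminate σ: μ = (z₂·x₁ − z₁·x₂)/(z₂ − z₁) = (0.8779·22 − (-0.3853)·42)/1.263 = 28.101.
Then σ = (x₂ − x₁)/(z₂ − z₁) = (42 − 22)/1.263 = 15.833.
Precision τ = 1/σ² = 1/15.83² = 0.00399.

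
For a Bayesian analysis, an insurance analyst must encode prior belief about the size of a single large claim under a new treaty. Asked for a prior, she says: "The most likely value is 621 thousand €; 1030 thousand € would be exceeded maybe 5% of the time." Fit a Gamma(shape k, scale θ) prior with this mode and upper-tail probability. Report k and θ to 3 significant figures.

k ≈ 11.9, θ ≈ 56.9

Gamma(k,θ) with k>1 has mode (k−1)θ, so θ = 621/(k−1).
Need P(X < 1030) = 0.95 with θ tied to k this way. Start at k = 2, θ = 621: P(X<1030) ≈ 0.494.
Too low — raise k to concentrate. Iterating converges to k ≈ 11.9.
Then θ = 621/(11.9−1) ≈ 56.9.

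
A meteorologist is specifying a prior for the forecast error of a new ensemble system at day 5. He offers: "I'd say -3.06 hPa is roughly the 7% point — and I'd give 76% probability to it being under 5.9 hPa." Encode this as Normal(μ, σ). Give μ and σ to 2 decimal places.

μ = 3.00, σ = 4.11

For Normal(μ,σ), the p-quantile is μ + z_p·σ. Here z_{0.07} = -1.476, z_{0.76} = 0.7063.
So -3.06 = μ − 1.476σ and 5.9 = μ + 0.7063σ.
Subtracting: σ = (5.9 − -3.06)/(0.7063 − (-1.476)) = 4.11.
Then μ = -3.06 − (-1.476)·4.11 = 3.00.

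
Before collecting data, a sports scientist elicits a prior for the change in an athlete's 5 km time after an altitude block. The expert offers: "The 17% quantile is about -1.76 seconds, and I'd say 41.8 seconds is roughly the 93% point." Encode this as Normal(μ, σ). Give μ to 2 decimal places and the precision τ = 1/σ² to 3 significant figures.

The p-quantile of Normal(μ,σ) is μ + z_p·σ, with z_{0.17} = -0.9542 and z_{0.93} = 1.476.
Eliminate σ: μ = (z₂·x₁ − z₁·x₂)/(z₂ − z₁) = (1.476·-1.76 − (-0.9542)·41.8)/2.43 = 15.34.
Then σ = (x₂ − x₁)/(z₂ − z₁) = (41.8 − -1.76)/2.43 = 17.93.
Precision τ = 1/σ² = 1/17.93² = 0.00311.

μ = 15.34, τ = 0.00311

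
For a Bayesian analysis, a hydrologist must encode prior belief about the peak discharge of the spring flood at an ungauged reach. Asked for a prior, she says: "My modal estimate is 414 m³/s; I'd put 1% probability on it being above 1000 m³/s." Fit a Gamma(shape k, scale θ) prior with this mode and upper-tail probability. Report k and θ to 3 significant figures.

k ≈ 7.08, θ ≈ 68.1

Gamma(k,θ) with k>1 has mode (k−1)θ, so θ = 414/(k−1).
Need P(X < 1000) = 0.99 with θ tied to k this way. Start at k = 2, θ = 414: P(X<1000) ≈ 0.695.
Too low — raise k to concentrate. Iterating converges to k ≈ 7.08.
Then θ = 414/(7.08−1) ≈ 68.1.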